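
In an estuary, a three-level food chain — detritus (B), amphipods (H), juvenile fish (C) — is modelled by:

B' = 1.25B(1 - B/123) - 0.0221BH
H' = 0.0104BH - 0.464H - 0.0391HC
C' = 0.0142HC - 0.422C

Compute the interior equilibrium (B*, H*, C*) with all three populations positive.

B* ≈ 58.4, H* ≈ 29.7, C* ≈ 3.66

From dC/dt = 0: 0.0142H* = 0.422, so H* = 29.7.
From dB/dt = 0: 1.25(1 - B*/123) = 0.0221·29.7, giving B* = 123·(1 - 0.525) = 58.4.
From dH/dt = 0: 0.0104·58.4 - 0.464 = 0.0391C*, so C* = 0.143/0.0391 = 3.66.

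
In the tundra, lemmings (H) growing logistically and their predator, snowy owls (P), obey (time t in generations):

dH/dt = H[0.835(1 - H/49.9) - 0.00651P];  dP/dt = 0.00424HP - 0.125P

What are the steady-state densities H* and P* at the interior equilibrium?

H* ≈ 29.5, P* ≈ 52.5

From dP/dt = 0 with P > 0: 0.00424H* = 0.125, so H* = 29.5.
Substitute into dH/dt = 0: 0.835(1 - 29.5/49.9) = 0.00651P*.
The bracket is 0.409, giving P* = 0.342/0.00651 = 52.5.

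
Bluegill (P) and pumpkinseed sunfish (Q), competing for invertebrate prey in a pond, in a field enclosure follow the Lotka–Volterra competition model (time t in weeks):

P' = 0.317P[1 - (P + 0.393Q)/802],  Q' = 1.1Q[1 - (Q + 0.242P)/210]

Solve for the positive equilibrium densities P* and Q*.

Setting both brackets to zero gives the nullclines P + 0.393Q = 802 and 0.242P + Q = 210.
Substituting Q = 210 - 0.242P into the first: P(1 - 0.393·0.242) = 802 - 0.393·210.
So P* = 719/0.905 = 795, and then Q* = 210 - 0.242·795 = 17.6.

P* ≈ 795, Q* ≈ 17.6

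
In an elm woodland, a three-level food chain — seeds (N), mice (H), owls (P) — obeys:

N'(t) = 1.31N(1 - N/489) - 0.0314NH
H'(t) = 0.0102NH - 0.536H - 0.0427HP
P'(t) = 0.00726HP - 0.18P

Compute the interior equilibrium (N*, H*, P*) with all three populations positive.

From dP/dt = 0: 0.00726H* = 0.18, so H* = 24.8.
From dN/dt = 0: 1.31(1 - N*/489) = 0.0314·24.8, giving N* = 489·(1 - 0.594) = 198.
From dH/dt = 0: 0.0102·198 - 0.536 = 0.0427P*, so P* = 1.49/0.0427 = 34.8.

N* ≈ 198, H* ≈ 24.8, P* ≈ 34.8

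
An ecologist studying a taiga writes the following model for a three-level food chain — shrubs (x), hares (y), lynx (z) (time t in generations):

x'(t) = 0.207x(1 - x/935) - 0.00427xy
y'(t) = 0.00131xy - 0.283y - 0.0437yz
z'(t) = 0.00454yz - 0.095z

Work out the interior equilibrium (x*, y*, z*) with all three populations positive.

x* ≈ 531, y* ≈ 20.9, z* ≈ 9.45

From dz/dt = 0: 0.00454y* = 0.095, so y* = 20.9.
From dx/dt = 0: 0.207(1 - x*/935) = 0.00427·20.9, giving x* = 935·(1 - 0.432) = 531.
From dy/dt = 0: 0.00131·531 - 0.283 = 0.0437z*, so z* = 0.413/0.0437 = 9.45.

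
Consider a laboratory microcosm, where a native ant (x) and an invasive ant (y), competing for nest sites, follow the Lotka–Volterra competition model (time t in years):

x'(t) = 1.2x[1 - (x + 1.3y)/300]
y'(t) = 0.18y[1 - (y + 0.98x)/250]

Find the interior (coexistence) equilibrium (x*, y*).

Setting both brackets to zero gives the nullclines x + 1.3y = 300 and 0.98x + y = 250.
Substituting y = 250 - 0.98x into the first: x(1 - 1.3·0.98) = 300 - 1.3·250.
So x* = -25/-0.274 = 91.2, and then y* = 250 - 0.98·91.2 = 161.

x* ≈ 91.2, y* ≈ 161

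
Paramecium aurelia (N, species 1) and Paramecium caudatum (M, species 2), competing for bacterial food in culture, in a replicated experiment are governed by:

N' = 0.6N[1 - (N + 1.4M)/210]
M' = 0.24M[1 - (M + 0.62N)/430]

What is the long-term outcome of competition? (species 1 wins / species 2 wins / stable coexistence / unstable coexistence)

Compare the nullcline intercepts: K1/α12 = 210/1.4 = 150 < K2 = 430; K2/α21 = 430/0.62 = 694 > K1 = 210.
Since the inequalities point opposite ways, species 2 can invade but species 1 cannot.

species 2 excludes species 1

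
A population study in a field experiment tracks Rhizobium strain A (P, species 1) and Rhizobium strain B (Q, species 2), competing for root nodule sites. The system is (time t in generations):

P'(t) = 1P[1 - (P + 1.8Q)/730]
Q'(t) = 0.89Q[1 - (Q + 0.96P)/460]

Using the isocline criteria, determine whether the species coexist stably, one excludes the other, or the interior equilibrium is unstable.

Compare the nullcline intercepts: K1/α12 = 730/1.8 = 406 < K2 = 460; K2/α21 = 460/0.96 = 479 < K1 = 730.
Since both are reversed, neither can invade when rare; the interior point is a saddle.

unstable coexistence (outcome depends on initial conditions)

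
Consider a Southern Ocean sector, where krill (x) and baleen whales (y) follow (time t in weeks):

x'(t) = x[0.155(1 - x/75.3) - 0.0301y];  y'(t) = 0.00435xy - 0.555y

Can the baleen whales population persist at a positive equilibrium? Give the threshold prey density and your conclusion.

The predator equation gives dy/dt > 0 only when x > 0.555/0.00435 = 128.
Without the predator, x → K = 75.3. Since 75.3 < 128, the predator cannot invade.

Threshold x = 128; K < 128, so no, the predator goes extinct.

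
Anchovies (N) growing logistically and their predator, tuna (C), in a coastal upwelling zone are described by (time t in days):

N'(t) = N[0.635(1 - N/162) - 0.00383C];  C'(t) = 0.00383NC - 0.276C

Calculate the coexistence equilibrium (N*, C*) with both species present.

N* ≈ 72.1, C* ≈ 92

From dC/dt = 0 with C > 0: 0.00383N* = 0.276, so N* = 72.1.
Substitute into dN/dt = 0: 0.635(1 - 72.1/162) = 0.00383C*.
The bracket is 0.555, giving C* = 0.353/0.00383 = 92.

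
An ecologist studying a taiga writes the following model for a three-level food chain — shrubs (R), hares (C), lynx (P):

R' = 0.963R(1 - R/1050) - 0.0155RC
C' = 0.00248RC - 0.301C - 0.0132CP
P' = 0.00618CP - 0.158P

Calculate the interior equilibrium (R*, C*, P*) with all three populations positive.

From dP/dt = 0: 0.00618C* = 0.158, so C* = 25.6.
From dR/dt = 0: 0.963(1 - R*/1050) = 0.0155·25.6, giving R* = 1050·(1 - 0.412) = 618.
From dC/dt = 0: 0.00248·618 - 0.301 = 0.0132P*, so P* = 1.23/0.0132 = 93.3.

R* ≈ 618, C* ≈ 25.6, P* ≈ 93.3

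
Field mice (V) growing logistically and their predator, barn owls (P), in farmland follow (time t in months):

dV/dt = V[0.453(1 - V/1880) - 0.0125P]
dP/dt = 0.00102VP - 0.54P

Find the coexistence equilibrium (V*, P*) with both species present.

From dP/dt = 0 with P > 0: 0.00102V* = 0.54, so V* = 529.
Substitute into dV/dt = 0: 0.453(1 - 529/1880) = 0.0125P*.
The bracket is 0.718, giving P* = 0.325/0.0125 = 26.

V* ≈ 529, P* ≈ 26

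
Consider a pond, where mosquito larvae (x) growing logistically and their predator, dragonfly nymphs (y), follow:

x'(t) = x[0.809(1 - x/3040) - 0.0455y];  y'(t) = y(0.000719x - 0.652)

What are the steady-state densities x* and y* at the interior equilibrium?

From dy/dt = 0 with y > 0: 0.000719x* = 0.652, so x* = 907.
Substitute into dx/dt = 0: 0.809(1 - 907/3040) = 0.0455y*.
The bracket is 0.702, giving y* = 0.568/0.0455 = 12.5.

x* ≈ 907, y* ≈ 12.5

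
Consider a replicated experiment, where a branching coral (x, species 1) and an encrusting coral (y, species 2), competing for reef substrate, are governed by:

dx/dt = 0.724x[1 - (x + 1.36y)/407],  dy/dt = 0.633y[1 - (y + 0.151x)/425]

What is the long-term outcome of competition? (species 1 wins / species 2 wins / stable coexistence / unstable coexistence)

Compare the nullcline intercepts: K1/α12 = 407/1.36 = 299 < K2 = 425; K2/α21 = 425/0.151 = 2810 > K1 = 407.
Since the inequalities point opposite ways, species 2 can invade but species 1 cannot.

species 2 excludes species 1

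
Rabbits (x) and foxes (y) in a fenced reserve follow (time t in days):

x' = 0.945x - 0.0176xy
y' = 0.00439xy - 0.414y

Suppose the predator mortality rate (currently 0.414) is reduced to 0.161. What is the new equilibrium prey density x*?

At the interior fixed point, setting dy/dt = 0 with y > 0 fixes x* = (predator death rate)/(xy coefficient) — independent of the other coefficients.
With the change, x* = 0.161/0.00439 = 36.7; it falls from 94.3.

x* ≈ 36.7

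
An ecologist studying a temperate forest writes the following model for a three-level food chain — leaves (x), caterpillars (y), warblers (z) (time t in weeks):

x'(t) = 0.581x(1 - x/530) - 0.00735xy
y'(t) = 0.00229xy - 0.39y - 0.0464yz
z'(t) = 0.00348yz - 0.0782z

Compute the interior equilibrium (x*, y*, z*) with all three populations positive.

From dz/dt = 0: 0.00348y* = 0.0782, so y* = 22.5.
From dx/dt = 0: 0.581(1 - x*/530) = 0.00735·22.5, giving x* = 530·(1 - 0.284) = 379.
From dy/dt = 0: 0.00229·379 - 0.39 = 0.0464z*, so z* = 0.479/0.0464 = 10.3.

x* ≈ 379, y* ≈ 22.5, z* ≈ 10.3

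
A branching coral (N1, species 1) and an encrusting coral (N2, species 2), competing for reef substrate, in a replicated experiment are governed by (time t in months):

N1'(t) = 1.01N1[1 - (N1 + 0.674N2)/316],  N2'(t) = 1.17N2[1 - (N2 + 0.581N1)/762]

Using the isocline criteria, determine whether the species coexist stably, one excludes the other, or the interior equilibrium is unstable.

Compare the nullcline intercepts: K1/α12 = 316/0.674 = 469 < K2 = 762; K2/α21 = 762/0.581 = 1310 > K1 = 316.
Since the inequalities point opposite ways, species 2 can invade but species 1 cannot.

species 2 excludes species 1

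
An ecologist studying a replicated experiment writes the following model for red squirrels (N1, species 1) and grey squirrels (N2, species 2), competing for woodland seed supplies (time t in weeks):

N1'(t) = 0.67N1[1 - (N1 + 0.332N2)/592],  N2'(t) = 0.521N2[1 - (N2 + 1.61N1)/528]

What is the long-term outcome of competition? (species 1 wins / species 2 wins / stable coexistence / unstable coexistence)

Compare the nullcline intercepts: K1/α12 = 592/0.332 = 1780 > K2 = 528; K2/α21 = 528/1.61 = 328 < K1 = 592.
Since the inequalities point opposite ways, species 1 can invade but species 2 cannot.

species 1 excludes species 2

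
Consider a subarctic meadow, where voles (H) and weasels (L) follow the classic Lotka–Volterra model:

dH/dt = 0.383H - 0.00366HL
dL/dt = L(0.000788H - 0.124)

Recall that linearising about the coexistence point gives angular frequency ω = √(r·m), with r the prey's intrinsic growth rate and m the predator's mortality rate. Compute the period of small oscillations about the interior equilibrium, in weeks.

T ≈ 28.8 weeks

Here r = 0.383 and m = 0.124, so r·m = 0.0475.
ω = √0.0475 = 0.218 per week, hence T = 2π/ω ≈ 28.8 weeks.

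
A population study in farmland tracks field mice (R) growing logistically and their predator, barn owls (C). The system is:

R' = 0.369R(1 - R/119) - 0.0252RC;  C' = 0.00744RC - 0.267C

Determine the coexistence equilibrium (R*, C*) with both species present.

R* ≈ 35.9, C* ≈ 10.2

From dC/dt = 0 with C > 0: 0.00744R* = 0.267, so R* = 35.9.
Substitute into dR/dt = 0: 0.369(1 - 35.9/119) = 0.0252C*.
The bracket is 0.698, giving C* = 0.258/0.0252 = 10.2.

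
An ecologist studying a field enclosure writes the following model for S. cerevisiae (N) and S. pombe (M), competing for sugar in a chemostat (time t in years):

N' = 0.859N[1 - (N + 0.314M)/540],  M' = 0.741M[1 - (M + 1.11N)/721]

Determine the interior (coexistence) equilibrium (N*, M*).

Setting both brackets to zero gives the nullclines N + 0.314M = 540 and 1.11N + M = 721.
Substituting M = 721 - 1.11N into the first: N(1 - 0.314·1.11) = 540 - 0.314·721.
So N* = 314/0.651 = 481, and then M* = 721 - 1.11·481 = 187.

N* ≈ 481, M* ≈ 187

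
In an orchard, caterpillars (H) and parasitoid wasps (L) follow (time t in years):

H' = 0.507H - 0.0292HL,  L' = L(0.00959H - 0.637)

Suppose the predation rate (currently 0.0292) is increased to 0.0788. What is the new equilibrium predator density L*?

L* ≈ 6.43

At the interior fixed point, setting dH/dt = 0 with H > 0 fixes L* = (prey growth rate)/(HL coefficient) — independent of the other coefficients.
With the change, L* = 0.507/0.0788 = 6.43; it falls from 17.4.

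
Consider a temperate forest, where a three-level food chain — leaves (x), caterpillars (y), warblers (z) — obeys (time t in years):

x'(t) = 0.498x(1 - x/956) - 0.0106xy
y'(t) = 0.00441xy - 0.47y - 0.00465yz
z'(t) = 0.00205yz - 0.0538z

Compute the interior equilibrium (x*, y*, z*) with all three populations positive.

x* ≈ 422, y* ≈ 26.2, z* ≈ 299

From dz/dt = 0: 0.00205y* = 0.0538, so y* = 26.2.
From dx/dt = 0: 0.498(1 - x*/956) = 0.0106·26.2, giving x* = 956·(1 - 0.559) = 422.
From dy/dt = 0: 0.00441·422 - 0.47 = 0.00465z*, so z* = 1.39/0.00465 = 299.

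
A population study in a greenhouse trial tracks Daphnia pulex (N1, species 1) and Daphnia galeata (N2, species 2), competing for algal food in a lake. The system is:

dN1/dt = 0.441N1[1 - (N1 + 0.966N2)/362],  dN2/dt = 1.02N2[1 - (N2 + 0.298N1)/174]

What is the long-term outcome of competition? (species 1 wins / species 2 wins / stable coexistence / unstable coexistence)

stable coexistence

Compare the nullcline intercepts: K1/α12 = 362/0.966 = 375 > K2 = 174; K2/α21 = 174/0.298 = 584 > K1 = 362.
Since both inequalities hold, each species can invade when rare, so the interior equilibrium is stable.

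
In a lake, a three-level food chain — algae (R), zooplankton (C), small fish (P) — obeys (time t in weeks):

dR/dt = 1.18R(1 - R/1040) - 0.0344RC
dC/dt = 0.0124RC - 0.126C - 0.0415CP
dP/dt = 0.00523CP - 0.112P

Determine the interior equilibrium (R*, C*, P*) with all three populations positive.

From dP/dt = 0: 0.00523C* = 0.112, so C* = 21.4.
From dR/dt = 0: 1.18(1 - R*/1040) = 0.0344·21.4, giving R* = 1040·(1 - 0.624) = 391.
From dC/dt = 0: 0.0124·391 - 0.126 = 0.0415P*, so P* = 4.72/0.0415 = 114.

R* ≈ 391, C* ≈ 21.4, P* ≈ 114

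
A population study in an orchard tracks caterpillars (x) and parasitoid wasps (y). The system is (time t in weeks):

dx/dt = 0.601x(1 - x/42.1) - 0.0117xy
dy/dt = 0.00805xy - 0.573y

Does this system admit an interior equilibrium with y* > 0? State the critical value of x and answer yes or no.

Threshold x = 71.2; K < 71.2, so no, the predator goes extinct.

The predator equation gives dy/dt > 0 only when x > 0.573/0.00805 = 71.2.
Without the predator, x → K = 42.1. Since 42.1 < 71.2, the predator cannot invade.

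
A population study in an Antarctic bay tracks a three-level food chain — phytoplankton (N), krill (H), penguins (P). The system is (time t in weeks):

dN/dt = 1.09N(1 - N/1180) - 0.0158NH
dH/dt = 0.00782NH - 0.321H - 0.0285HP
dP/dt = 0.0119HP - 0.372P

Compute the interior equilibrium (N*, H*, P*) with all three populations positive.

From dP/dt = 0: 0.0119H* = 0.372, so H* = 31.3.
From dN/dt = 0: 1.09(1 - N*/1180) = 0.0158·31.3, giving N* = 1180·(1 - 0.453) = 645.
From dH/dt = 0: 0.00782·645 - 0.321 = 0.0285P*, so P* = 4.73/0.0285 = 166.

N* ≈ 645, H* ≈ 31.3, P* ≈ 166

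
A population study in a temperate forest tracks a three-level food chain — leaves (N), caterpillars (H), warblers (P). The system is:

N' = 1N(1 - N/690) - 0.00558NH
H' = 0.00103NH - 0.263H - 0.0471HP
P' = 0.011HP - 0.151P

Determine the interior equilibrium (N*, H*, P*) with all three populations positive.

From dP/dt = 0: 0.011H* = 0.151, so H* = 13.7.
From dN/dt = 0: 1(1 - N*/690) = 0.00558·13.7, giving N* = 690·(1 - 0.0766) = 637.
From dH/dt = 0: 0.00103·637 - 0.263 = 0.0471P*, so P* = 0.393/0.0471 = 8.35.

N* ≈ 637, H* ≈ 13.7, P* ≈ 8.35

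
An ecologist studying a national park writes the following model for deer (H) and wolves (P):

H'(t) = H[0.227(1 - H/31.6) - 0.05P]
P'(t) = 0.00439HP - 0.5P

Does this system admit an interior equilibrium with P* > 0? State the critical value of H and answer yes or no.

The predator equation gives dP/dt > 0 only when H > 0.5/0.00439 = 114.
Without the predator, H → K = 31.6. Since 31.6 < 114, the predator cannot invade.

Threshold H = 114; K < 114, so no, the predator goes extinct.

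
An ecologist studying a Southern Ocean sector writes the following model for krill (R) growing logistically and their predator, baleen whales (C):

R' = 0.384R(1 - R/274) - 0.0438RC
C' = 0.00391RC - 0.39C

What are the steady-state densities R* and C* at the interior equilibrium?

From dC/dt = 0 with C > 0: 0.00391R* = 0.39, so R* = 99.7.
Substitute into dR/dt = 0: 0.384(1 - 99.7/274) = 0.0438C*.
The bracket is 0.636, giving C* = 0.244/0.0438 = 5.58.

R* ≈ 99.7, C* ≈ 5.58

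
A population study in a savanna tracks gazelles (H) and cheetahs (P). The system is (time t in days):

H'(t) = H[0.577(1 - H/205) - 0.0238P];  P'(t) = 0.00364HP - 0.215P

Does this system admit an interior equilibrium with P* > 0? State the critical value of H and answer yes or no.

The predator equation gives dP/dt > 0 only when H > 0.215/0.00364 = 59.1.
Without the predator, H → K = 205. Since 205 > 59.1, the predator can invade and persist.

Threshold H = 59.1; K > 59.1, so yes, the predator persists.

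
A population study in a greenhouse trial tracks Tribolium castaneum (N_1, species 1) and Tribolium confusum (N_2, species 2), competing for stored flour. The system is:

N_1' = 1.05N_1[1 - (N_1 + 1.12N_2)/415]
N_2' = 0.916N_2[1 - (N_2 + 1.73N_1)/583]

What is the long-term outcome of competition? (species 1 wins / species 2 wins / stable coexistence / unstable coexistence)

unstable coexistence (outcome depends on initial conditions)

Compare the nullcline intercepts: K1/α12 = 415/1.12 = 371 < K2 = 583; K2/α21 = 583/1.73 = 337 < K1 = 415.
Since both are reversed, neither can invade when rare; the interior point is a saddle.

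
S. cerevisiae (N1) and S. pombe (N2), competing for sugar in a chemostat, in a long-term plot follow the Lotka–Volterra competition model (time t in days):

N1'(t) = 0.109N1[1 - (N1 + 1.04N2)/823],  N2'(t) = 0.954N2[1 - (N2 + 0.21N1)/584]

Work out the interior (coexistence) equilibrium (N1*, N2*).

N1* ≈ 276, N2* ≈ 526

Setting both brackets to zero gives the nullclines N1 + 1.04N2 = 823 and 0.21N1 + N2 = 584.
Substituting N2 = 584 - 0.21N1 into the first: N1(1 - 1.04·0.21) = 823 - 1.04·584.
So N1* = 216/0.782 = 276, and then N2* = 584 - 0.21·276 = 526.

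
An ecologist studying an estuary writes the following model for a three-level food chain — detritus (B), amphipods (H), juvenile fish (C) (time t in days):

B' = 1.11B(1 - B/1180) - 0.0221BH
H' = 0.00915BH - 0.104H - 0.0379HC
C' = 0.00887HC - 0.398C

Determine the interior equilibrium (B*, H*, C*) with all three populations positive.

From dC/dt = 0: 0.00887H* = 0.398, so H* = 44.9.
From dB/dt = 0: 1.11(1 - B*/1180) = 0.0221·44.9, giving B* = 1180·(1 - 0.893) = 126.
From dH/dt = 0: 0.00915·126 - 0.104 = 0.0379C*, so C* = 1.05/0.0379 = 27.6.

B* ≈ 126, H* ≈ 44.9, C* ≈ 27.6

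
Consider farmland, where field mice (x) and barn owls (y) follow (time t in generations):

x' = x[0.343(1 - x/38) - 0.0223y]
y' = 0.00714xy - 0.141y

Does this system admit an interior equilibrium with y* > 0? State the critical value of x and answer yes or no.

The predator equation gives dy/dt > 0 only when x > 0.141/0.00714 = 19.7.
Without the predator, x → K = 38. Since 38 > 19.7, the predator can invade and persist.

Threshold x = 19.7; K > 19.7, so yes, the predator persists.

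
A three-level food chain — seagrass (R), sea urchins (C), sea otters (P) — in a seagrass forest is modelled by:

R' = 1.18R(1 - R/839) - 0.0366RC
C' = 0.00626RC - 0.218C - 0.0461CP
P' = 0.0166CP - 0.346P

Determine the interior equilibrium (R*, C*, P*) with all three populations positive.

R* ≈ 297, C* ≈ 20.8, P* ≈ 35.5

From dP/dt = 0: 0.0166C* = 0.346, so C* = 20.8.
From dR/dt = 0: 1.18(1 - R*/839) = 0.0366·20.8, giving R* = 839·(1 - 0.646) = 297.
From dC/dt = 0: 0.00626·297 - 0.218 = 0.0461P*, so P* = 1.64/0.0461 = 35.5.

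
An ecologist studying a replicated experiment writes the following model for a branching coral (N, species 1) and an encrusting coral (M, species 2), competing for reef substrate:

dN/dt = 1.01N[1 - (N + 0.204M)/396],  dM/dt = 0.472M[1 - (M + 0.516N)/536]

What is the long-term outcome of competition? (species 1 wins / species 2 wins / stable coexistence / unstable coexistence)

stable coexistence

Compare the nullcline intercepts: K1/α12 = 396/0.204 = 1940 > K2 = 536; K2/α21 = 536/0.516 = 1040 > K1 = 396.
Since both inequalities hold, each species can invade when rare, so the interior equilibrium is stable.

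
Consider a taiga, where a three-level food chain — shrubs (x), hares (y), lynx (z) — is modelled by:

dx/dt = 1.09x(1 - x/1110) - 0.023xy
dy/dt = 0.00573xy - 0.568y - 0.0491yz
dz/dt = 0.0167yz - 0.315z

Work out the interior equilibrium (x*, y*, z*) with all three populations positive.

From dz/dt = 0: 0.0167y* = 0.315, so y* = 18.9.
From dx/dt = 0: 1.09(1 - x*/1110) = 0.023·18.9, giving x* = 1110·(1 - 0.398) = 668.
From dy/dt = 0: 0.00573·668 - 0.568 = 0.0491z*, so z* = 3.26/0.0491 = 66.4.

x* ≈ 668, y* ≈ 18.9, z* ≈ 66.4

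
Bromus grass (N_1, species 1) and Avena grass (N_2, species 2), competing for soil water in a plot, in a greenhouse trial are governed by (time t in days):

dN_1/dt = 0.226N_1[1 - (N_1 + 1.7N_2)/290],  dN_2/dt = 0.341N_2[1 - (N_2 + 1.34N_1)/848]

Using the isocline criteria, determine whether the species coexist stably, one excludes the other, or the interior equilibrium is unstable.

species 2 excludes species 1

Compare the nullcline intercepts: K1/α12 = 290/1.7 = 171 < K2 = 848; K2/α21 = 848/1.34 = 633 > K1 = 290.
Since the inequalities point opposite ways, species 2 can invade but species 1 cannot.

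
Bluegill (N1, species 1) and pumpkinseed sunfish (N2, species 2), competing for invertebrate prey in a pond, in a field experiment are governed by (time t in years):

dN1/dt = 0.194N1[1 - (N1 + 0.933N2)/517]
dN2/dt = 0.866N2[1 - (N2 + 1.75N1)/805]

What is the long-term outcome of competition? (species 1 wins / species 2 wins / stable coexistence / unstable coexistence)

Compare the nullcline intercepts: K1/α12 = 517/0.933 = 554 < K2 = 805; K2/α21 = 805/1.75 = 460 < K1 = 517.
Since both are reversed, neither can invade when rare; the interior point is a saddle.

unstable coexistence (outcome depends on initial conditions)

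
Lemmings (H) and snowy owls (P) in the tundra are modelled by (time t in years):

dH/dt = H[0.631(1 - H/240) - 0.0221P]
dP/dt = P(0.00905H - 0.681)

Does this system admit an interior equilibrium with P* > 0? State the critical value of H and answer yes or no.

Threshold H = 75.2; K > 75.2, so yes, the predator persists.

The predator equation gives dP/dt > 0 only when H > 0.681/0.00905 = 75.2.
Without the predator, H → K = 240. Since 240 > 75.2, the predator can invade and persist.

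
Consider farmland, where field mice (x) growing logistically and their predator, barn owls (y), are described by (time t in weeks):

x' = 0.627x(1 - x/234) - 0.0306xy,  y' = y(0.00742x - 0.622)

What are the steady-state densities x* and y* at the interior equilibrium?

x* ≈ 83.8, y* ≈ 13.1

From dy/dt = 0 with y > 0: 0.00742x* = 0.622, so x* = 83.8.
Substitute into dx/dt = 0: 0.627(1 - 83.8/234) = 0.0306y*.
The bracket is 0.642, giving y* = 0.402/0.0306 = 13.1.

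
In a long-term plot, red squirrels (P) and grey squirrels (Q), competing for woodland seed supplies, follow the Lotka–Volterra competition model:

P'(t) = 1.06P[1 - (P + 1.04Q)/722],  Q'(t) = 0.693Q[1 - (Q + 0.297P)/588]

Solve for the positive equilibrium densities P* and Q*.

Setting both brackets to zero gives the nullclines P + 1.04Q = 722 and 0.297P + Q = 588.
Substituting Q = 588 - 0.297P into the first: P(1 - 1.04·0.297) = 722 - 1.04·588.
So P* = 110/0.691 = 160, and then Q* = 588 - 0.297·160 = 541.

P* ≈ 160, Q* ≈ 541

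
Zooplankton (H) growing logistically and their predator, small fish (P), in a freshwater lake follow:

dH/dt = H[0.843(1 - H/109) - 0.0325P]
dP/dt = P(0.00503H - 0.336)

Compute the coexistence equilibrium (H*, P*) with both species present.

From dP/dt = 0 with P > 0: 0.00503H* = 0.336, so H* = 66.8.
Substitute into dH/dt = 0: 0.843(1 - 66.8/109) = 0.0325P*.
The bracket is 0.387, giving P* = 0.326/0.0325 = 10.

H* ≈ 66.8, P* ≈ 10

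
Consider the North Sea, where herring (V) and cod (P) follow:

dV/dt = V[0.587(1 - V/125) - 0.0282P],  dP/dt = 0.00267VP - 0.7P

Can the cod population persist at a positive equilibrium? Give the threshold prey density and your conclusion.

The predator equation gives dP/dt > 0 only when V > 0.7/0.00267 = 262.
Without the predator, V → K = 125. Since 125 < 262, the predator cannot invade.

Threshold V = 262; K < 262, so no, the predator goes extinct.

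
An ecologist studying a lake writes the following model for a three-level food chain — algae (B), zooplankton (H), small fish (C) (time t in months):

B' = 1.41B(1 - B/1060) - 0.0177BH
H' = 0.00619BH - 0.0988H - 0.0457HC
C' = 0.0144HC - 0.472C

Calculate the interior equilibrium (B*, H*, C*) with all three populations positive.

From dC/dt = 0: 0.0144H* = 0.472, so H* = 32.8.
From dB/dt = 0: 1.41(1 - B*/1060) = 0.0177·32.8, giving B* = 1060·(1 - 0.411) = 624.
From dH/dt = 0: 0.00619·624 - 0.0988 = 0.0457C*, so C* = 3.76/0.0457 = 82.3.

B* ≈ 624, H* ≈ 32.8, C* ≈ 82.3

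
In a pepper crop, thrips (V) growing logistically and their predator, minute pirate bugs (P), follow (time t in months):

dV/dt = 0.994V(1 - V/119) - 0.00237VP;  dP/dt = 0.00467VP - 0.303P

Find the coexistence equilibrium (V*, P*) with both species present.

V* ≈ 64.9, P* ≈ 191

From dP/dt = 0 with P > 0: 0.00467V* = 0.303, so V* = 64.9.
Substitute into dV/dt = 0: 0.994(1 - 64.9/119) = 0.00237P*.
The bracket is 0.455, giving P* = 0.452/0.00237 = 191.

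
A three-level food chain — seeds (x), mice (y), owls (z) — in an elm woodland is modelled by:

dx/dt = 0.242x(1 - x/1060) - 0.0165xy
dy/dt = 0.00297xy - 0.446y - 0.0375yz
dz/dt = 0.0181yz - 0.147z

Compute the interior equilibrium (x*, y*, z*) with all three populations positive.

x* ≈ 473, y* ≈ 8.12, z* ≈ 25.6

From dz/dt = 0: 0.0181y* = 0.147, so y* = 8.12.
From dx/dt = 0: 0.242(1 - x*/1060) = 0.0165·8.12, giving x* = 1060·(1 - 0.554) = 473.
From dy/dt = 0: 0.00297·473 - 0.446 = 0.0375z*, so z* = 0.959/0.0375 = 25.6.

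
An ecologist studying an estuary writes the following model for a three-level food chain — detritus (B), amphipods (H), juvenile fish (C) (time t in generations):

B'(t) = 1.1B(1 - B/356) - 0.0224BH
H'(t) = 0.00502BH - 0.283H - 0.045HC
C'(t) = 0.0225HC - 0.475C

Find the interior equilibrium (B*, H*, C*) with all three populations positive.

B* ≈ 203, H* ≈ 21.1, C* ≈ 16.4

From dC/dt = 0: 0.0225H* = 0.475, so H* = 21.1.
From dB/dt = 0: 1.1(1 - B*/356) = 0.0224·21.1, giving B* = 356·(1 - 0.43) = 203.
From dH/dt = 0: 0.00502·203 - 0.283 = 0.045C*, so C* = 0.736/0.045 = 16.4.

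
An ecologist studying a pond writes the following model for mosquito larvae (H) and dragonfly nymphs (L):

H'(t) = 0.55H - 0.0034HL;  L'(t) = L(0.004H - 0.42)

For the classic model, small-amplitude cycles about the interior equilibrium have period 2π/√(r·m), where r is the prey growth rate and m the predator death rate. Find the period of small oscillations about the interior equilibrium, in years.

T ≈ 13.1 years

Here r = 0.55 and m = 0.42, so r·m = 0.231.
ω = √0.231 = 0.481 per year, hence T = 2π/ω ≈ 13.1 years.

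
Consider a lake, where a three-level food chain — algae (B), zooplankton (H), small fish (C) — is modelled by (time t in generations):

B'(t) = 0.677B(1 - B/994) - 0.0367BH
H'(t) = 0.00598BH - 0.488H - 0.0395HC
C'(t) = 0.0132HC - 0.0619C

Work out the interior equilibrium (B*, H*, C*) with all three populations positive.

From dC/dt = 0: 0.0132H* = 0.0619, so H* = 4.69.
From dB/dt = 0: 0.677(1 - B*/994) = 0.0367·4.69, giving B* = 994·(1 - 0.254) = 741.
From dH/dt = 0: 0.00598·741 - 0.488 = 0.0395C*, so C* = 3.95/0.0395 = 99.9.

B* ≈ 741, H* ≈ 4.69, C* ≈ 99.9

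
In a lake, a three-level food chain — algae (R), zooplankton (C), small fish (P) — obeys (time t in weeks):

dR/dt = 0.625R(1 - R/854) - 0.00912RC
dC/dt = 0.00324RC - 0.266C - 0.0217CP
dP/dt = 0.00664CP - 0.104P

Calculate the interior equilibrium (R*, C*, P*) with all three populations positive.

R* ≈ 659, C* ≈ 15.7, P* ≈ 86.1

From dP/dt = 0: 0.00664C* = 0.104, so C* = 15.7.
From dR/dt = 0: 0.625(1 - R*/854) = 0.00912·15.7, giving R* = 854·(1 - 0.229) = 659.
From dC/dt = 0: 0.00324·659 - 0.266 = 0.0217P*, so P* = 1.87/0.0217 = 86.1.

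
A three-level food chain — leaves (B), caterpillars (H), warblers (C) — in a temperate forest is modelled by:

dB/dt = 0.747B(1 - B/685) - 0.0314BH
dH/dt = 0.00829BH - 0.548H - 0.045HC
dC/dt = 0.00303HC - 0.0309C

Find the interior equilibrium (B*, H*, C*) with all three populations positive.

B* ≈ 391, H* ≈ 10.2, C* ≈ 59.9

From dC/dt = 0: 0.00303H* = 0.0309, so H* = 10.2.
From dB/dt = 0: 0.747(1 - B*/685) = 0.0314·10.2, giving B* = 685·(1 - 0.429) = 391.
From dH/dt = 0: 0.00829·391 - 0.548 = 0.045C*, so C* = 2.7/0.045 = 59.9.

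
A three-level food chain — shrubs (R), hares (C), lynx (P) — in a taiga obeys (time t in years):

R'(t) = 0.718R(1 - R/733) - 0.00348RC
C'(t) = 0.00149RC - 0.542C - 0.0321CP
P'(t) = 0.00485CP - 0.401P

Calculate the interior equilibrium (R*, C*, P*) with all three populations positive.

From dP/dt = 0: 0.00485C* = 0.401, so C* = 82.7.
From dR/dt = 0: 0.718(1 - R*/733) = 0.00348·82.7, giving R* = 733·(1 - 0.401) = 439.
From dC/dt = 0: 0.00149·439 - 0.542 = 0.0321P*, so P* = 0.112/0.0321 = 3.5.

R* ≈ 439, C* ≈ 82.7, P* ≈ 3.5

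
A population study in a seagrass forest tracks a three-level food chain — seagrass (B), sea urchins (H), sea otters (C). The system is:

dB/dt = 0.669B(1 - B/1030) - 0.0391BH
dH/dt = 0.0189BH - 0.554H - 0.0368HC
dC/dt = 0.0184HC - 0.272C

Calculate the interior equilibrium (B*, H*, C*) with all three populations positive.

B* ≈ 140, H* ≈ 14.8, C* ≈ 56.9

From dC/dt = 0: 0.0184H* = 0.272, so H* = 14.8.
From dB/dt = 0: 0.669(1 - B*/1030) = 0.0391·14.8, giving B* = 1030·(1 - 0.864) = 140.
From dH/dt = 0: 0.0189·140 - 0.554 = 0.0368C*, so C* = 2.09/0.0368 = 56.9.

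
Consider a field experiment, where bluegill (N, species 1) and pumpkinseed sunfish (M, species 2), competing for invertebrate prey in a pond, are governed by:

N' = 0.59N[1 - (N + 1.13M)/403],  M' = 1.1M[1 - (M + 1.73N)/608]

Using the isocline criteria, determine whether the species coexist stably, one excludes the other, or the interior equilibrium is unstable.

Compare the nullcline intercepts: K1/α12 = 403/1.13 = 357 < K2 = 608; K2/α21 = 608/1.73 = 351 < K1 = 403.
Since both are reversed, neither can invade when rare; the interior point is a saddle.

unstable coexistence (outcome depends on initial conditions)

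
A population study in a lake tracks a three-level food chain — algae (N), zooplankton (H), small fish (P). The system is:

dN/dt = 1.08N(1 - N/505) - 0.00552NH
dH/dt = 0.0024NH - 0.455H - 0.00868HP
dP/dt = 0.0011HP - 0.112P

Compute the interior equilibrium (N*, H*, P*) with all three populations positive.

From dP/dt = 0: 0.0011H* = 0.112, so H* = 102.
From dN/dt = 0: 1.08(1 - N*/505) = 0.00552·102, giving N* = 505·(1 - 0.52) = 242.
From dH/dt = 0: 0.0024·242 - 0.455 = 0.00868P*, so P* = 0.126/0.00868 = 14.5.

N* ≈ 242, H* ≈ 102, P* ≈ 14.5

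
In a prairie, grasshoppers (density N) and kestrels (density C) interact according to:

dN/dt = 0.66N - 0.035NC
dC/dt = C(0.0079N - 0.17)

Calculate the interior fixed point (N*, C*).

Set dC/dt = 0 with C > 0: 0.0079N - 0.17 = 0, so N* = 0.17/0.0079 = 21.5.
Set dN/dt = 0 with N > 0: 0.66 - 0.035C = 0, so C* = 0.66/0.035 = 18.9.

N* ≈ 21.5, C* ≈ 18.9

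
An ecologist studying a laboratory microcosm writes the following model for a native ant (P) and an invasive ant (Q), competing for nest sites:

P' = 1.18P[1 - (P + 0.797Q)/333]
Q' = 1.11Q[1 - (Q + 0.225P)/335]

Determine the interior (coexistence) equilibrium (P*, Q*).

Setting both brackets to zero gives the nullclines P + 0.797Q = 333 and 0.225P + Q = 335.
Substituting Q = 335 - 0.225P into the first: P(1 - 0.797·0.225) = 333 - 0.797·335.
So P* = 66/0.821 = 80.4, and then Q* = 335 - 0.225·80.4 = 317.

P* ≈ 80.4, Q* ≈ 317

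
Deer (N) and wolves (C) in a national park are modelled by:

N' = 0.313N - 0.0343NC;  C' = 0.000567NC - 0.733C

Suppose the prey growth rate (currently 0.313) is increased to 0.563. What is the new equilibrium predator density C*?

C* ≈ 16.4

At the interior fixed point, setting dN/dt = 0 with N > 0 fixes C* = (prey growth rate)/(NC coefficient) — independent of the other coefficients.
With the change, C* = 0.563/0.0343 = 16.4; it rises from 9.13.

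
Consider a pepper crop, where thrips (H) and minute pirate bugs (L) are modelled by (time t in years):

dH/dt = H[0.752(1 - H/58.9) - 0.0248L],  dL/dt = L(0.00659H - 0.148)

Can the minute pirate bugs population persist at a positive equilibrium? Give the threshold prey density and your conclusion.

The predator equation gives dL/dt > 0 only when H > 0.148/0.00659 = 22.5.
Without the predator, H → K = 58.9. Since 58.9 > 22.5, the predator can invade and persist.

Threshold H = 22.5; K > 22.5, so yes, the predator persists.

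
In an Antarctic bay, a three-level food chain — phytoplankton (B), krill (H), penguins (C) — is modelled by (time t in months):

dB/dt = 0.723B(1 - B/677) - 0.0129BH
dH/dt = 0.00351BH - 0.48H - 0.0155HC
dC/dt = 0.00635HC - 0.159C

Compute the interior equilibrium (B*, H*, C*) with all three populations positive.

B* ≈ 375, H* ≈ 25, C* ≈ 53.8

From dC/dt = 0: 0.00635H* = 0.159, so H* = 25.
From dB/dt = 0: 0.723(1 - B*/677) = 0.0129·25, giving B* = 677·(1 - 0.447) = 375.
From dH/dt = 0: 0.00351·375 - 0.48 = 0.0155C*, so C* = 0.835/0.0155 = 53.8.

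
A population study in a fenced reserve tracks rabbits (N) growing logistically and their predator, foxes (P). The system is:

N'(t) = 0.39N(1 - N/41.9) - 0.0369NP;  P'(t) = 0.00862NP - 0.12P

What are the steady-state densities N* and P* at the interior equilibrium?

N* ≈ 13.9, P* ≈ 7.06

From dP/dt = 0 with P > 0: 0.00862N* = 0.12, so N* = 13.9.
Substitute into dN/dt = 0: 0.39(1 - 13.9/41.9) = 0.0369P*.
The bracket is 0.668, giving P* = 0.26/0.0369 = 7.06.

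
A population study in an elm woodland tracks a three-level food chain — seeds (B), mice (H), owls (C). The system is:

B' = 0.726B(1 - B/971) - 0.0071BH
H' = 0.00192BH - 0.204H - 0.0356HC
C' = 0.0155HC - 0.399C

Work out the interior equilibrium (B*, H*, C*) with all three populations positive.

B* ≈ 727, H* ≈ 25.7, C* ≈ 33.5

From dC/dt = 0: 0.0155H* = 0.399, so H* = 25.7.
From dB/dt = 0: 0.726(1 - B*/971) = 0.0071·25.7, giving B* = 971·(1 - 0.252) = 727.
From dH/dt = 0: 0.00192·727 - 0.204 = 0.0356C*, so C* = 1.19/0.0356 = 33.5.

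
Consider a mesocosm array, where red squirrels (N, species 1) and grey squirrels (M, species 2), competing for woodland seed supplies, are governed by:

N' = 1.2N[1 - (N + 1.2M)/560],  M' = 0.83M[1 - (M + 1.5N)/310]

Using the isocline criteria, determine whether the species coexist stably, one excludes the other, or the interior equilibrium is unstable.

Compare the nullcline intercepts: K1/α12 = 560/1.2 = 467 > K2 = 310; K2/α21 = 310/1.5 = 207 < K1 = 560.
Since the inequalities point opposite ways, species 1 can invade but species 2 cannot.

species 1 excludes species 2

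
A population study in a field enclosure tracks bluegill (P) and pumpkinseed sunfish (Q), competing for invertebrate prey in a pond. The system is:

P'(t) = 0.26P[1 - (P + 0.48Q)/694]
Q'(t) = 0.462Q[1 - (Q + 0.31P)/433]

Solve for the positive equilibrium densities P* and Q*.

Setting both brackets to zero gives the nullclines P + 0.48Q = 694 and 0.31P + Q = 433.
Substituting Q = 433 - 0.31P into the first: P(1 - 0.48·0.31) = 694 - 0.48·433.
So P* = 486/0.851 = 571, and then Q* = 433 - 0.31·571 = 256.

P* ≈ 571, Q* ≈ 256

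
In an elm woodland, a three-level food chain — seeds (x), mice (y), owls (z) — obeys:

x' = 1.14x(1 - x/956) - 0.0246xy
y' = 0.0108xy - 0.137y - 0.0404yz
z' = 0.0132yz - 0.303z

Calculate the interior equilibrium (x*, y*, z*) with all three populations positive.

x* ≈ 482, y* ≈ 23, z* ≈ 126

From dz/dt = 0: 0.0132y* = 0.303, so y* = 23.
From dx/dt = 0: 1.14(1 - x*/956) = 0.0246·23, giving x* = 956·(1 - 0.495) = 482.
From dy/dt = 0: 0.0108·482 - 0.137 = 0.0404z*, so z* = 5.07/0.0404 = 126.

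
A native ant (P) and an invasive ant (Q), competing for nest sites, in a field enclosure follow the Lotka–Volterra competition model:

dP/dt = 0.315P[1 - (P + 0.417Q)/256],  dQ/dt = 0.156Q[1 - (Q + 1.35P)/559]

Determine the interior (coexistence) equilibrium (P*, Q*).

P* ≈ 52.4, Q* ≈ 488

Setting both brackets to zero gives the nullclines P + 0.417Q = 256 and 1.35P + Q = 559.
Substituting Q = 559 - 1.35P into the first: P(1 - 0.417·1.35) = 256 - 0.417·559.
So P* = 22.9/0.437 = 52.4, and then Q* = 559 - 1.35·52.4 = 488.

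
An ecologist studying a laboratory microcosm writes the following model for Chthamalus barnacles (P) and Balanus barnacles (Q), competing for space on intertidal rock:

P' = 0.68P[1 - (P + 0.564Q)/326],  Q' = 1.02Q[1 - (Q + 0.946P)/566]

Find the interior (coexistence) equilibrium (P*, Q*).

P* ≈ 14.5, Q* ≈ 552

Setting both brackets to zero gives the nullclines P + 0.564Q = 326 and 0.946P + Q = 566.
Substituting Q = 566 - 0.946P into the first: P(1 - 0.564·0.946) = 326 - 0.564·566.
So P* = 6.78/0.466 = 14.5, and then Q* = 566 - 0.946·14.5 = 552.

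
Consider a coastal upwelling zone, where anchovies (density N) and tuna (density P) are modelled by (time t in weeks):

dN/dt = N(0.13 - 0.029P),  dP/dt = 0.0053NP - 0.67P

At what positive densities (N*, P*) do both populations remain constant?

N* ≈ 126, P* ≈ 4.48

Set dP/dt = 0 with P > 0: 0.0053N - 0.67 = 0, so N* = 0.67/0.0053 = 126.
Set dN/dt = 0 with N > 0: 0.13 - 0.029P = 0, so P* = 0.13/0.029 = 4.48.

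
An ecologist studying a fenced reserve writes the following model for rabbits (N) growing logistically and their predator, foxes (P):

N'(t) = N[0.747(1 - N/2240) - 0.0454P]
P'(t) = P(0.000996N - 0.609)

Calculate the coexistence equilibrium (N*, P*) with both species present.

From dP/dt = 0 with P > 0: 0.000996N* = 0.609, so N* = 611.
Substitute into dN/dt = 0: 0.747(1 - 611/2240) = 0.0454P*.
The bracket is 0.727, giving P* = 0.543/0.0454 = 12.

N* ≈ 611, P* ≈ 12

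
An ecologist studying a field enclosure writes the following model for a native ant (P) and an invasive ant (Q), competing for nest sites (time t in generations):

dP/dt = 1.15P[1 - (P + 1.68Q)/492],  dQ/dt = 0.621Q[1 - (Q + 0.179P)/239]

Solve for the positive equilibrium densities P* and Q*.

P* ≈ 129, Q* ≈ 216

Setting both brackets to zero gives the nullclines P + 1.68Q = 492 and 0.179P + Q = 239.
Substituting Q = 239 - 0.179P into the first: P(1 - 1.68·0.179) = 492 - 1.68·239.
So P* = 90.5/0.699 = 129, and then Q* = 239 - 0.179·129 = 216.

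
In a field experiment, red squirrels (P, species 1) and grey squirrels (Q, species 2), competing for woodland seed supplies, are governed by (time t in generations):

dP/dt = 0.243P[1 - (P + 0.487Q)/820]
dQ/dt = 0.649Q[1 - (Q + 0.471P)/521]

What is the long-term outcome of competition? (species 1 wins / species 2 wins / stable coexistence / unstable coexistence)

stable coexistence

Compare the nullcline intercepts: K1/α12 = 820/0.487 = 1680 > K2 = 521; K2/α21 = 521/0.471 = 1110 > K1 = 820.
Since both inequalities hold, each species can invade when rare, so the interior equilibrium is stable.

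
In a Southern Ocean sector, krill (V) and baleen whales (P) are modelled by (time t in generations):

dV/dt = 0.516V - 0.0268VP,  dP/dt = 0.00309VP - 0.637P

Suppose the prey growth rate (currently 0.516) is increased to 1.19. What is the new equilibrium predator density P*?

P* ≈ 44.4

At the interior fixed point, setting dV/dt = 0 with V > 0 fixes P* = (prey growth rate)/(VP coefficient) — independent of the other coefficients.
With the change, P* = 1.19/0.0268 = 44.4; it rises from 19.3.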